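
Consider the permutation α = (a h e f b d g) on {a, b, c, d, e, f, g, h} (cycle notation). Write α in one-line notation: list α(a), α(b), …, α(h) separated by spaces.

Reading each image from the cycles: a↦h, b↦d, c↦c, d↦g, e↦f, f↦b, g↦a, h↦e.
So the one-line form is h d c g f b a e.

h d c g f b a e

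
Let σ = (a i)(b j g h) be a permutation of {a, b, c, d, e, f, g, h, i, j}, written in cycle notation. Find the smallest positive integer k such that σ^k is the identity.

4

The disjoint cycles have lengths 4, 2, 1, 1, 1, 1.
The order of σ is the least common multiple of its cycle lengths: lcm(4, 2) = 4.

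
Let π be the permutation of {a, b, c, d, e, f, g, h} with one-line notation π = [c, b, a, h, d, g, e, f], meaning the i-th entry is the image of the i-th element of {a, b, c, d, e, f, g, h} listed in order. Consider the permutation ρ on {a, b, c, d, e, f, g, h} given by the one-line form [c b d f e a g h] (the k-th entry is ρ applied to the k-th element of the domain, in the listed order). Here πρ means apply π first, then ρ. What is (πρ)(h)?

(πρ)(h) = ρ(π(h)). π(h) = f, then ρ(f) = a. So (πρ)(h) = a.

a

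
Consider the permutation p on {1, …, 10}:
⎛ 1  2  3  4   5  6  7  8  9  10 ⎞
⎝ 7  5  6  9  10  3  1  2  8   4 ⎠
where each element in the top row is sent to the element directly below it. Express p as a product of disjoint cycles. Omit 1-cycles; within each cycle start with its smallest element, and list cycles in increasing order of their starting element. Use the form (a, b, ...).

Start at 1 and follow images: 1 → 7 → 1, giving the cycle (1, 7).
Repeating from the next unused element and collecting all non-trivial cycles gives (1, 7)(2, 5, 10, 4, 9, 8)(3, 6).

(1, 7)(2, 5, 10, 4, 9, 8)(3, 6)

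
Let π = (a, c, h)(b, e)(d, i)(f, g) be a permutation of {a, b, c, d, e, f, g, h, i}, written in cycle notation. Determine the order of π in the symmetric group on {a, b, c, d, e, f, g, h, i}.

6

The disjoint cycles have lengths 3, 2, 2, 2.
Since disjoint cycles commute, ord(π) = lcm(3, 2, 2, 2) = 6.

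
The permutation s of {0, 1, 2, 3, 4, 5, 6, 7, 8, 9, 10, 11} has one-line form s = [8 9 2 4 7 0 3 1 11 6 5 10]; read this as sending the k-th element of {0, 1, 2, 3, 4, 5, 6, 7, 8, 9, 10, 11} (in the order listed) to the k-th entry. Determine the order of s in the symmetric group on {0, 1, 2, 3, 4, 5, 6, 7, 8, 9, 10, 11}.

30

Decomposing into disjoint cycles gives cycle lengths 6, 5, 1.
Since disjoint cycles commute, ord(s) = lcm(6, 5) = 30.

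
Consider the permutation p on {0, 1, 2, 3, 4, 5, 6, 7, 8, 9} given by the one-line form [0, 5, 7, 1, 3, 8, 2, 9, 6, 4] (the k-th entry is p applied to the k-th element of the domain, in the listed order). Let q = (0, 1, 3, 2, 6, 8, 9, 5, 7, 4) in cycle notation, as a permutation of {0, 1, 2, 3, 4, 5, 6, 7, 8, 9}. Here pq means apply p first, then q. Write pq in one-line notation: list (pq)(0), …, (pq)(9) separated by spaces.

(pq)(x) = q(p(x)). Computing each image: q(p(0)) = q(0) = 1, q(p(1)) = q(5) = 7, q(p(2)) = q(7) = 4, q(p(3)) = q(1) = 3, q(p(4)) = q(3) = 2, q(p(5)) = q(8) = 9, q(p(6)) = q(2) = 6, q(p(7)) = q(9) = 5, q(p(8)) = q(6) = 8, q(p(9)) = q(4) = 0.
Hence pq = [1 7 4 3 2 9 6 5 8 0].

1 7 4 3 2 9 6 5 8 0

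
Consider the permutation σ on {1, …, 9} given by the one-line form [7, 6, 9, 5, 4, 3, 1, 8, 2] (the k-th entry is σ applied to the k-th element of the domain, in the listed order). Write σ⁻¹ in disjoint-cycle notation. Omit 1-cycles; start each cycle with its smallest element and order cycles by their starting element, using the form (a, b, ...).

First write σ in disjoint cycles: (1, 7)(2, 6, 3, 9)(4, 5).
Reversing each cycle (and rotating so the smallest element leads) gives σ⁻¹ = (1, 7)(2, 9, 3, 6)(4, 5).

(1, 7)(2, 9, 3, 6)(4, 5)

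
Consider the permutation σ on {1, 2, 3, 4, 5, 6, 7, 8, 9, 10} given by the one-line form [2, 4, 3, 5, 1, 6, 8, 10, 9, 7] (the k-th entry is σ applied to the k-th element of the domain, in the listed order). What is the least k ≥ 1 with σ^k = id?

12

The disjoint-cycle form of σ has cycle lengths 4, 3, 1, 1, 1.
Since disjoint cycles commute, ord(σ) = lcm(4, 3) = 12.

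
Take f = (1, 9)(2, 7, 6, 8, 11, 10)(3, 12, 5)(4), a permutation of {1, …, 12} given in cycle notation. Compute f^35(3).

5

3 lies in the 3-cycle (3, 12, 5).
Powers repeat with period 3 on this cycle, and 35 mod 3 = 2, so f^35(3) = f^2(3).
Advancing 2 steps from 3: 3 → 12 → 5.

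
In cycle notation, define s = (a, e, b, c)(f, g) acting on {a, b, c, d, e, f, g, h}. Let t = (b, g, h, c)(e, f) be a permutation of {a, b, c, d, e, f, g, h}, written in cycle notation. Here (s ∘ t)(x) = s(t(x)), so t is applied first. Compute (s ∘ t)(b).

t(b) = g, then s(g) = f; composing gives (s ∘ t)(b) = f.

f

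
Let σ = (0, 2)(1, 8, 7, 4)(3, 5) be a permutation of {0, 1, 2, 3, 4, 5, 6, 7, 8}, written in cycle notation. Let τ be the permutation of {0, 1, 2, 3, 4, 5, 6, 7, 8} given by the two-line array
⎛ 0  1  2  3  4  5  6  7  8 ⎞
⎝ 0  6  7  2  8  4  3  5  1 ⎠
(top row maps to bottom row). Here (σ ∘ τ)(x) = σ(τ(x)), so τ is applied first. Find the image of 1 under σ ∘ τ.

6

First apply τ: τ(1) = 6, then σ(6) = 6. Thus (σ ∘ τ)(1) = 6.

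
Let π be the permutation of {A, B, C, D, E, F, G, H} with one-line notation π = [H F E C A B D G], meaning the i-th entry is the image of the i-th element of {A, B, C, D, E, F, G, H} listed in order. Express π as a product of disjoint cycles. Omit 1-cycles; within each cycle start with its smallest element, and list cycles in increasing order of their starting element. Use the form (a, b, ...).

From A: A → H → G → D → C → E → A, closing the cycle (A, H, G, D, C, E).
Repeating from the next unused element and collecting all non-trivial cycles gives (A, H, G, D, C, E)(B, F).

(A, H, G, D, C, E)(B, F)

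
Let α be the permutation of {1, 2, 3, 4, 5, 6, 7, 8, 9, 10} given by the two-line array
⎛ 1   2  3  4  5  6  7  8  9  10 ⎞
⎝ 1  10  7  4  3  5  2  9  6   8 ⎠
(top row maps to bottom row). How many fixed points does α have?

The fixed points (elements with α(x) = x) are {1, 4}, so there are 2.

2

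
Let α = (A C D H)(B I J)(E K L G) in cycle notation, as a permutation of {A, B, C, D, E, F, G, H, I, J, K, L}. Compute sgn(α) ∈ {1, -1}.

1

The cycle lengths are 4, 4, 3, 1.
A cycle is odd iff its length is even; α has 2 even-length cycles, so sgn(α) = (−1)^2 and α is even.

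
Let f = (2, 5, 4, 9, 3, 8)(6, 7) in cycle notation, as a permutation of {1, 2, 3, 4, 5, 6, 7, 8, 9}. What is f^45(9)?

2

9 lies in the 6-cycle (2, 5, 4, 9, 3, 8).
On a 6-cycle, f^6 is the identity, so f^45 = f^3 there (45 ≡ 3 mod 6).
Advancing 3 steps from 9: 9 → 3 → 8 → 2.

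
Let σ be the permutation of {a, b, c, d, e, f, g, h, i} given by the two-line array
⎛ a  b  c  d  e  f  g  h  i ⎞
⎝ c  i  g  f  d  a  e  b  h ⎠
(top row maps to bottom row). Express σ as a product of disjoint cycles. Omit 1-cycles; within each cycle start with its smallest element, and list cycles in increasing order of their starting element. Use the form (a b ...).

From a: a → c → g → e → d → f → a, closing the cycle (a c g e d f).
Continuing from each remaining unvisited element yields (a c g e d f)(b i h).

(a c g e d f)(b i h)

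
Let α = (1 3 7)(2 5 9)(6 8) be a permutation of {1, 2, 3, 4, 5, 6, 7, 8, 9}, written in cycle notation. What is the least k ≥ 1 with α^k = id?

The disjoint cycles have lengths 3, 3, 2, 1.
The order of α is the least common multiple of its cycle lengths: lcm(3, 3, 2) = 6.

6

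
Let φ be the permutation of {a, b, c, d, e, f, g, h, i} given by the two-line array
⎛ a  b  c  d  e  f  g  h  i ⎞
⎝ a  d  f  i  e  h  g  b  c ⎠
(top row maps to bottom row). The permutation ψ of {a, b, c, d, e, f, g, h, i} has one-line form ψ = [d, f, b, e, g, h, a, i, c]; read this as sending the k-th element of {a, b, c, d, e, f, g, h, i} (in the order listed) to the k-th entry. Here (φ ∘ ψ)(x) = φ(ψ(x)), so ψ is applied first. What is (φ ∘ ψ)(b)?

h

(φ ∘ ψ)(b) = φ(ψ(b)). ψ(b) = f, then φ(f) = h. So (φ ∘ ψ)(b) = h.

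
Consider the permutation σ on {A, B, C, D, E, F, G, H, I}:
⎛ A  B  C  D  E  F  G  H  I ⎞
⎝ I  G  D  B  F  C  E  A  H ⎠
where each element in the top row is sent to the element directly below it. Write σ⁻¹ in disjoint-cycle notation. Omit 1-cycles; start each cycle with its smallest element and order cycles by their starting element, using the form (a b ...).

(A H I)(B D C F E G)

First write σ in disjoint cycles: (A I H)(B G E F C D).
Reversing each cycle (and rotating so the smallest element leads) gives σ⁻¹ = (A H I)(B D C F E G).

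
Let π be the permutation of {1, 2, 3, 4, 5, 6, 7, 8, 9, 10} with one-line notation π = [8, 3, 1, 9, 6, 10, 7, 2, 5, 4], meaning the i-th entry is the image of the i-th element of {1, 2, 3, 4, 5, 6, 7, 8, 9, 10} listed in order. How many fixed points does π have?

1

The fixed points (elements with π(x) = x) are {7}, so there is 1.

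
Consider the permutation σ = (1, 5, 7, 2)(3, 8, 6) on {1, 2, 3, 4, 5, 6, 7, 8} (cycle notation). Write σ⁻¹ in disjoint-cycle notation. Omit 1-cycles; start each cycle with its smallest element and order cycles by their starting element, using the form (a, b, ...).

(1, 2, 7, 5)(3, 6, 8)

The inverse reverses each cycle.
Reversing each cycle of σ and rotating so the smallest element leads gives (1, 2, 7, 5)(3, 6, 8).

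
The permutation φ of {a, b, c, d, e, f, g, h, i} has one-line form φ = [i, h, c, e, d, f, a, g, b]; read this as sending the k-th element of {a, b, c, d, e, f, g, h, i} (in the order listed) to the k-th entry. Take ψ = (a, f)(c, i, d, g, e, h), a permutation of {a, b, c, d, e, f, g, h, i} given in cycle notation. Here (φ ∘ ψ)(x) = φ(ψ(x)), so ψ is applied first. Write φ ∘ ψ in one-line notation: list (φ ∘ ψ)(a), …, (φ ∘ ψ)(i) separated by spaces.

f h b a g i d c e

Chase each element through ψ then φ: a → f → f; b → b → h; c → i → b; d → g → a; e → h → g; f → a → i; g → e → d; h → c → c; i → d → e.
So φ ∘ ψ in one-line form is f h b a g i d c e.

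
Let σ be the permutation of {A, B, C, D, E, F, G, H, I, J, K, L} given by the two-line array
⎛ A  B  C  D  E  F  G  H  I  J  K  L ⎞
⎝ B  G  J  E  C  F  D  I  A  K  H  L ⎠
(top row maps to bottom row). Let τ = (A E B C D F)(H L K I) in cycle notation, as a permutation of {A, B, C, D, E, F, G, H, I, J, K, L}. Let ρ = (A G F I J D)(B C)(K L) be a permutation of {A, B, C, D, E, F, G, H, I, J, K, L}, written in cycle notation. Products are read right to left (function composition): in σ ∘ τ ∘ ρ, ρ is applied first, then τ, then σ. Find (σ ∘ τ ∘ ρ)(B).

Apply the permutations in order: ρ(B) = C, then τ(C) = D, then σ(D) = E. So (σ ∘ τ ∘ ρ)(B) = E.

E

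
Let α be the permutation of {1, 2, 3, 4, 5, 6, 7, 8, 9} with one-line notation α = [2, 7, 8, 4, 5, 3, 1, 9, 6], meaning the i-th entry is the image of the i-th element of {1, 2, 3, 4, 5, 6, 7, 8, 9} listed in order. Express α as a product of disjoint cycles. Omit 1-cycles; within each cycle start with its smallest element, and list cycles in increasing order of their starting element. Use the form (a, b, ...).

From 1: 1 → 2 → 7 → 1, closing the cycle (1, 2, 7).
Continuing from each remaining unvisited element yields (1, 2, 7)(3, 8, 9, 6).

(1, 2, 7)(3, 8, 9, 6)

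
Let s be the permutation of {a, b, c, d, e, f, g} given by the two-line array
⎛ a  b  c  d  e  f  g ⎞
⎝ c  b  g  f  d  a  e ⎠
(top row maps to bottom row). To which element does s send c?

g

The entry below c in the array is g, so s(c) = g.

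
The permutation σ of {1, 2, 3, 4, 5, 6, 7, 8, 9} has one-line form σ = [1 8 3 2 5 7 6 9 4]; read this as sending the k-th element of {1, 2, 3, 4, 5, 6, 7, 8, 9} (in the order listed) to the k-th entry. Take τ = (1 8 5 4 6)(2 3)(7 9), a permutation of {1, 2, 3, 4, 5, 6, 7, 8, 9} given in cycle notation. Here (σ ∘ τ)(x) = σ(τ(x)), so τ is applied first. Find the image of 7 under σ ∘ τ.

τ(7) = 9, then σ(9) = 4; composing gives (σ ∘ τ)(7) = 4.

4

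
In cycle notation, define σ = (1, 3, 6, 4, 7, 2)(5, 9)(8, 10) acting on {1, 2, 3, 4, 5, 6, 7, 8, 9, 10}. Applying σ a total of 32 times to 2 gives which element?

3

2 lies in the 6-cycle (1, 3, 6, 4, 7, 2).
On a 6-cycle, σ^6 is the identity, so σ^32 = σ^2 there (32 ≡ 2 mod 6).
Advancing 2 steps from 2: 2 → 1 → 3.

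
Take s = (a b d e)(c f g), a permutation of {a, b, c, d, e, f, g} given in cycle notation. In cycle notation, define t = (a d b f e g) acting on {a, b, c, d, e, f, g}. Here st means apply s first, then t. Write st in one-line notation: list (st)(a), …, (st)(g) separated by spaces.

For each element, apply s then t: a → b → f; b → d → b; c → f → e; d → e → g; e → a → d; f → g → a; g → c → c.
Collecting the images, st = [f b e g d a c].

f b e g d a c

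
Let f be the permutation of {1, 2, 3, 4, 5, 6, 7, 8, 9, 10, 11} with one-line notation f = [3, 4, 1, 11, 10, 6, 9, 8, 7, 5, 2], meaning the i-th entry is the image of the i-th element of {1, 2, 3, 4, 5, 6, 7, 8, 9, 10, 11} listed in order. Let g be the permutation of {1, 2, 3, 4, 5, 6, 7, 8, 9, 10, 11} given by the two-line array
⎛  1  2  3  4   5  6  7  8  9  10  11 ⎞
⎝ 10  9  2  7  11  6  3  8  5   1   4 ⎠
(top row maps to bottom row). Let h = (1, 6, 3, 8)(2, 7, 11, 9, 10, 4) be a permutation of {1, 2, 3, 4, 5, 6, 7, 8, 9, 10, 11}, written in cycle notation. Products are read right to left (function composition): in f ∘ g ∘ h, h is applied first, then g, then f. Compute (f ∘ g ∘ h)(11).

10

(f ∘ g ∘ h)(11) = f(g(h(11))). h(11) = 9, then g(9) = 5, then f(5) = 10, so the result is 10.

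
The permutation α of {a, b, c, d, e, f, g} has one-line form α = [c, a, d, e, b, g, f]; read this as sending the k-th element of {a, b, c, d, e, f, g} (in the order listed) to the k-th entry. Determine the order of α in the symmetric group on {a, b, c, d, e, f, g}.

10

The disjoint-cycle form of α has cycle lengths 5, 2.
The order is lcm(5, 2) = 10.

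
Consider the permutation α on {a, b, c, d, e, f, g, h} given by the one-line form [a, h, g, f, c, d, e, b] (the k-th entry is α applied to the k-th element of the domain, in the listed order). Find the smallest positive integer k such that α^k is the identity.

Writing α as disjoint cycles, the cycle lengths are 3, 2, 2, 1.
The order is lcm(3, 2, 2) = 6.

6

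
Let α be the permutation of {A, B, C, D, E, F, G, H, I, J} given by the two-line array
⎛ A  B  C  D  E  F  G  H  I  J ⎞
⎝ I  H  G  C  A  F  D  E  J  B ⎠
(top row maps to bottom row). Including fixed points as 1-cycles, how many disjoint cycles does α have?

3

The cycle decomposition is (A I J B H E)(C G D)(F), which has 3 cycles (counting 1-cycles).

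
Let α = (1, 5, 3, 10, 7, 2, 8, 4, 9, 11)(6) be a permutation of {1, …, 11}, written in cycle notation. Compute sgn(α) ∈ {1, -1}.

-1

The cycle lengths are 10, 1.
A cycle is odd iff its length is even; α has 1 even-length cycle, so sgn(α) = (−1)^1 and α is odd.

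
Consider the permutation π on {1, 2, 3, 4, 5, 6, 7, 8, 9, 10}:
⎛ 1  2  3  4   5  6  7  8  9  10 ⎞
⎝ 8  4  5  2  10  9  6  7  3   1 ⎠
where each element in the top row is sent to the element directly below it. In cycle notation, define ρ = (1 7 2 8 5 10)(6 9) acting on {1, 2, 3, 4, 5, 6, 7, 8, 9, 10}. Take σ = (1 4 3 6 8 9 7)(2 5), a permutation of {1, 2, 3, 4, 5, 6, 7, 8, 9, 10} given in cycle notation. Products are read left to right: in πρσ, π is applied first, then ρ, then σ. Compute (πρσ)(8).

(πρσ)(8) = σ(ρ(π(8))). π(8) = 7, then ρ(7) = 2, then σ(2) = 5, so the result is 5.

5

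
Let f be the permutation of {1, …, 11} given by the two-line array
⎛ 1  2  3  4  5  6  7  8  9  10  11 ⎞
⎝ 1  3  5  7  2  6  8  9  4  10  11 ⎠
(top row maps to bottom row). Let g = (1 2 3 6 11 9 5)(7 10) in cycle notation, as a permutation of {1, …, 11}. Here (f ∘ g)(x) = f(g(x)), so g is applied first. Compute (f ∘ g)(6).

(f ∘ g)(6) = f(g(6)). g(6) = 11, then f(11) = 11. So (f ∘ g)(6) = 11.

11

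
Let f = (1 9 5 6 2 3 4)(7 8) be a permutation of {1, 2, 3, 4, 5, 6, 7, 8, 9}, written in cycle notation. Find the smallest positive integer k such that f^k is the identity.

14

The cycle type of f is (7, 2).
The order of f is the least common multiple of its cycle lengths: lcm(7, 2) = 14.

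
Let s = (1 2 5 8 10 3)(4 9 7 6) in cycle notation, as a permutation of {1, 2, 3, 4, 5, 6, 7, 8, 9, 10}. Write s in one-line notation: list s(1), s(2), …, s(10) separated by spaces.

Image by image: 1↦2, 2↦5, 3↦1, 4↦9, 5↦8, 6↦4, 7↦6, 8↦10, 9↦7, 10↦3.
So the one-line form is 2 5 1 9 8 4 6 10 7 3.

2 5 1 9 8 4 6 10 7 3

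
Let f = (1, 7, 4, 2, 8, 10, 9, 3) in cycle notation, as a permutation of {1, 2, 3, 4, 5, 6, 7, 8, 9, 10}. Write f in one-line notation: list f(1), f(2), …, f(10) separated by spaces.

Image by image: 1↦7, 2↦8, 3↦1, 4↦2, 5↦5, 6↦6, 7↦4, 8↦10, 9↦3, 10↦9.
Listing these in domain order gives 7 8 1 2 5 6 4 10 3 9.

7 8 1 2 5 6 4 10 3 9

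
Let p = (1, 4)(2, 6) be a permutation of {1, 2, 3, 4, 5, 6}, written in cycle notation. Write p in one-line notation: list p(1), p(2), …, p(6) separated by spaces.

4 6 3 1 5 2

Each element maps to the next entry in its cycle (wrapping to the front): 1→4, 2→6, 3→3, 4→1, 5→5, 6→2.
So the one-line form is 4 6 3 1 5 2.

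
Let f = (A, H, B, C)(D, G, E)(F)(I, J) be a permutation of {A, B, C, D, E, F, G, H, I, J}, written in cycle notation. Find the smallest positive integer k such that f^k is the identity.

12

The disjoint cycles have lengths 4, 3, 2, 1.
The order of f is the least common multiple of its cycle lengths: lcm(4, 3, 2) = 12.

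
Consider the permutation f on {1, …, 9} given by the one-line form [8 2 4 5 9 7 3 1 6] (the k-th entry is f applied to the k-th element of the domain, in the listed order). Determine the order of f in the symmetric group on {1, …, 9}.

6

Decomposing into disjoint cycles gives cycle lengths 6, 2, 1.
The order is lcm(6, 2) = 6.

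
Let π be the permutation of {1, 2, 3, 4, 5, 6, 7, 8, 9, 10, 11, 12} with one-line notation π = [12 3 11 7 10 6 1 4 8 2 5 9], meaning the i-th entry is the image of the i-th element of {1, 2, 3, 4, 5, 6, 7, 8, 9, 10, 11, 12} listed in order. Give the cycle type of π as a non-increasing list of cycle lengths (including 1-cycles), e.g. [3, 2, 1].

The disjoint cycles are (1, 12, 9, 8, 4, 7)(2, 3, 11, 5, 10)(6), with lengths 6, 5, 1 in non-increasing order.

[6, 5, 1]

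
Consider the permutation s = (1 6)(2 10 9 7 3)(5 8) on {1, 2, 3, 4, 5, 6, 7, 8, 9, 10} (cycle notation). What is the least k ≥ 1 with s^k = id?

The cycle type of s is (5, 2, 2, 1).
The order is lcm(5, 2, 2) = 10.

10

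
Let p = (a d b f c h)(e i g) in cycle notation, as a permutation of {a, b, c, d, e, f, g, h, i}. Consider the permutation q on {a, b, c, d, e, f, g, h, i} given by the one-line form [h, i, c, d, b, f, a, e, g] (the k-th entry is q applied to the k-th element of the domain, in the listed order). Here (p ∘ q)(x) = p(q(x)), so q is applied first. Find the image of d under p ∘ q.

(p ∘ q)(d) = p(q(d)). q(d) = d, then p(d) = b. So (p ∘ q)(d) = b.

b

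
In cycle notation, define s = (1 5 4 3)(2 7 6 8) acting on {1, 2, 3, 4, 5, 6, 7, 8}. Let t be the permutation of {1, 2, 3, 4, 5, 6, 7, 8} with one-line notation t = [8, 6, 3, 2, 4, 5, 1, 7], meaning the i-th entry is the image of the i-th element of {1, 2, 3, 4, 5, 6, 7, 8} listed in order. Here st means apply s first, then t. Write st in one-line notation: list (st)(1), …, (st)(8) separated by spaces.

(st)(x) = t(s(x)). Computing each image: t(s(1)) = t(5) = 4, t(s(2)) = t(7) = 1, t(s(3)) = t(1) = 8, t(s(4)) = t(3) = 3, t(s(5)) = t(4) = 2, t(s(6)) = t(8) = 7, t(s(7)) = t(6) = 5, t(s(8)) = t(2) = 6.
Hence st = [4 1 8 3 2 7 5 6].

4 1 8 3 2 7 5 6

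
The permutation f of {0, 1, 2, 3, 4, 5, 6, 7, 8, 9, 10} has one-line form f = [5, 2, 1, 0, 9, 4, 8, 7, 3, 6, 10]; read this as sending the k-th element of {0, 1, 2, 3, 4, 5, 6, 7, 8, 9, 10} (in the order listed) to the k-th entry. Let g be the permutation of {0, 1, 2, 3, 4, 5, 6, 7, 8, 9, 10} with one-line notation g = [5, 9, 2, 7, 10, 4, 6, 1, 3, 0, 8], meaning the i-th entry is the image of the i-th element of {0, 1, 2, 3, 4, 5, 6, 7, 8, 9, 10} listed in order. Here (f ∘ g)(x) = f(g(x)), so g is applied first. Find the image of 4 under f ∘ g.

(f ∘ g)(4) = f(g(4)). g(4) = 10, then f(10) = 10. So (f ∘ g)(4) = 10.

10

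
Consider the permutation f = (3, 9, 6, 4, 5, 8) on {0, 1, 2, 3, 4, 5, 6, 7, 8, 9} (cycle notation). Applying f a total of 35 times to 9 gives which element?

9 lies in the 6-cycle (3, 9, 6, 4, 5, 8).
Powers repeat with period 6 on this cycle, and 35 mod 6 = 5, so f^35(9) = f^5(9).
Advancing 5 steps from 9: 9 → 6 → 4 → 5 → 8 → 3.

3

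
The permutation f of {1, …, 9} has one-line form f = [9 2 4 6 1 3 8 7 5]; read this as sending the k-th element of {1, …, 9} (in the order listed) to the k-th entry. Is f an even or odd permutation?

In disjoint-cycle form the cycle lengths are 3, 3, 2, 1.
A cycle of length ℓ contributes ℓ−1 transpositions, so f is a product of 2 + 2 + 1 = 5 transpositions — odd.

odd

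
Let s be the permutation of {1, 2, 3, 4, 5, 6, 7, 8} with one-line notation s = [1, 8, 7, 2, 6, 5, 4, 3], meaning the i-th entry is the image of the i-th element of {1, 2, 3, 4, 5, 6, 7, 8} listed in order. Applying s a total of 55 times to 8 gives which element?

8

Tracing 8 → 3 → … returns to 8 after 5 steps, so 8 lies in a 5-cycle (2 8 3 7 4).
Since the cycle has length 5, s^55 acts on it the same as s^0 (55 mod 5 = 0).
So s^55(8) = 8.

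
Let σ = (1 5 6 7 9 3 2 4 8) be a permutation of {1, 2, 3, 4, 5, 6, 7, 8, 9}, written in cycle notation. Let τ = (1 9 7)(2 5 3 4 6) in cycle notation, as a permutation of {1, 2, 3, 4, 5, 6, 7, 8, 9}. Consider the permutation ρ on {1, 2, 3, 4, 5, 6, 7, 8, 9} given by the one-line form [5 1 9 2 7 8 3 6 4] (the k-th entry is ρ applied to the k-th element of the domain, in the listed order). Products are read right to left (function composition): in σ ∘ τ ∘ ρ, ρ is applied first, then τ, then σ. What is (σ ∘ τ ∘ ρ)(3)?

9

Chase 3: ρ(3) = 9; τ(9) = 7; σ(7) = 9. Hence (σ ∘ τ ∘ ρ)(3) = 9.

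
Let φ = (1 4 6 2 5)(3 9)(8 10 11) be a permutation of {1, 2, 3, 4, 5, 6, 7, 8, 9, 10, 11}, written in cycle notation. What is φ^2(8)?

11

8 lies in the 3-cycle (8 10 11).
Stepping 2 places around the cycle: 8 → 10 → 11.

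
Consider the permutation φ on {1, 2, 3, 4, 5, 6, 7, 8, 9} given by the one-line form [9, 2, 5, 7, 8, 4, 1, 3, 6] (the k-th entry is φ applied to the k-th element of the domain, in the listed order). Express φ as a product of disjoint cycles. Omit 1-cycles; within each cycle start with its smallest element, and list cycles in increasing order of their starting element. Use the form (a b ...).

(1 9 6 4 7)(3 5 8)

Start at 1 and follow images: 1 → 9 → 6 → 4 → 7 → 1, giving the cycle (1 9 6 4 7).
Repeating from the next unused element and collecting all non-trivial cycles gives (1 9 6 4 7)(3 5 8).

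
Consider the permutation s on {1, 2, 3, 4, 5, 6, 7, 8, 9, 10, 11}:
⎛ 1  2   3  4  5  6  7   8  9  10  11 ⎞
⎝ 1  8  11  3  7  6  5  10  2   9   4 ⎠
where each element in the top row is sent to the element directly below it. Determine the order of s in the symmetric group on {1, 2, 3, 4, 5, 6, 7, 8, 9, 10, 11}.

12

The disjoint-cycle form of s has cycle lengths 4, 3, 2, 1, 1.
Since disjoint cycles commute, ord(s) = lcm(4, 3, 2) = 12.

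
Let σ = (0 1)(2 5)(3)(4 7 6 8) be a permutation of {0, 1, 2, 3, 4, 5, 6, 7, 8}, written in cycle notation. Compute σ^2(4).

4 lies in the 4-cycle (4 7 6 8).
Stepping 2 places around the cycle: 4 → 7 → 6.

6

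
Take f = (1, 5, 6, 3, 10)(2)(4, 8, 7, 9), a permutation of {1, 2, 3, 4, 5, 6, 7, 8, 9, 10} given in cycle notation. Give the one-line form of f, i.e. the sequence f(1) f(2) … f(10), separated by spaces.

Reading each image from the cycles: 1↦5, 2↦2, 3↦10, 4↦8, 5↦6, 6↦3, 7↦9, 8↦7, 9↦4, 10↦1.
Listing these in domain order gives 5 2 10 8 6 3 9 7 4 1.

5 2 10 8 6 3 9 7 4 1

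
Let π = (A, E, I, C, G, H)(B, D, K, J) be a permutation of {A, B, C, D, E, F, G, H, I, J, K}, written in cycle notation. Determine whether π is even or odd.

even

The cycle lengths are 6, 4, 1.
A cycle is odd iff its length is even; π has 2 even-length cycles, so sgn(π) = (−1)^2 and π is even.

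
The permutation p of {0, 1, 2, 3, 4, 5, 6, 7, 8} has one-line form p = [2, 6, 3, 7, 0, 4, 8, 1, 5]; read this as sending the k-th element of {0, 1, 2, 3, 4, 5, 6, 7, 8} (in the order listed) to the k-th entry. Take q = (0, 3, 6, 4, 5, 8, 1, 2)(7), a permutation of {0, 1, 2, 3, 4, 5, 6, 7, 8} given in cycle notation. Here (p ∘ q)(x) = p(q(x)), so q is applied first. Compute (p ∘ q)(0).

7

First apply q: q(0) = 3, then p(3) = 7. Thus (p ∘ q)(0) = 7.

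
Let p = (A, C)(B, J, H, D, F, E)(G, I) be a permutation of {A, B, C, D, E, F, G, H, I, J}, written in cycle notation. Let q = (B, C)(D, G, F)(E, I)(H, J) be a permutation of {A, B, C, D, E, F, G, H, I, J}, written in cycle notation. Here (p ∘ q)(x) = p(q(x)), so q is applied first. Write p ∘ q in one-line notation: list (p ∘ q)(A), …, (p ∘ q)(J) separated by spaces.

For each element, apply q then p: A → A → C; B → C → A; C → B → J; D → G → I; E → I → G; F → D → F; G → F → E; H → J → H; I → E → B; J → H → D.
Collecting the images, p ∘ q = [C A J I G F E H B D].

C A J I G F E H B D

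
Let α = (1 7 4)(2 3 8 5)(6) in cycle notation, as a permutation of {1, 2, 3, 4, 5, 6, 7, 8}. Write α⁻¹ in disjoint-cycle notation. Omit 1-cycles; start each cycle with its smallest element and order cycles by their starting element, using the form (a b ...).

(1 4 7)(2 5 8 3)

The inverse reverses each cycle.
After reversing and putting each cycle's least element first, α⁻¹ = (1 4 7)(2 5 8 3).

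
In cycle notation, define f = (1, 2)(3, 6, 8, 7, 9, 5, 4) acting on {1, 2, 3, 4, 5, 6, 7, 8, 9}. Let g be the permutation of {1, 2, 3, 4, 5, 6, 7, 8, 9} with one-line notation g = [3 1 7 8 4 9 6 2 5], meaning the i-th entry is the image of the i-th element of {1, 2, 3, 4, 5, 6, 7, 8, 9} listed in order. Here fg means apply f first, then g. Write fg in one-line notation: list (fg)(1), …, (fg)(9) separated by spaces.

1 3 9 7 8 2 5 6 4

Chase each element through f then g: 1 → 2 → 1; 2 → 1 → 3; 3 → 6 → 9; 4 → 3 → 7; 5 → 4 → 8; 6 → 8 → 2; 7 → 9 → 5; 8 → 7 → 6; 9 → 5 → 4.
So fg in one-line form is 1 3 9 7 8 2 5 6 4.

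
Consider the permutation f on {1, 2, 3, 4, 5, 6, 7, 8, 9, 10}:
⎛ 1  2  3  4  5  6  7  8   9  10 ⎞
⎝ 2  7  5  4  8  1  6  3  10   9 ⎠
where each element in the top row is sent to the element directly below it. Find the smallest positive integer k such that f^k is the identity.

12

The disjoint-cycle form of f has cycle lengths 4, 3, 2, 1.
Since disjoint cycles commute, ord(f) = lcm(4, 3, 2) = 12.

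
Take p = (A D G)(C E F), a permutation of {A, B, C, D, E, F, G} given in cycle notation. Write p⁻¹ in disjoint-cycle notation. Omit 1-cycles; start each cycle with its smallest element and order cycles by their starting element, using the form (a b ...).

Inverting a permutation written in cycle notation just reverses the order within every cycle.
After reversing and putting each cycle's least element first, p⁻¹ = (A G D)(C F E).

(A G D)(C F E)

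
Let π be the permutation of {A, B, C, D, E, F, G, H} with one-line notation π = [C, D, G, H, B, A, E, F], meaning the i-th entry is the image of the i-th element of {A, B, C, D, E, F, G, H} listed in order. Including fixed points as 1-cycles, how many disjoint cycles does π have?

The cycle decomposition is (A C G E B D H F), which has 1 cycle (counting 1-cycles).

1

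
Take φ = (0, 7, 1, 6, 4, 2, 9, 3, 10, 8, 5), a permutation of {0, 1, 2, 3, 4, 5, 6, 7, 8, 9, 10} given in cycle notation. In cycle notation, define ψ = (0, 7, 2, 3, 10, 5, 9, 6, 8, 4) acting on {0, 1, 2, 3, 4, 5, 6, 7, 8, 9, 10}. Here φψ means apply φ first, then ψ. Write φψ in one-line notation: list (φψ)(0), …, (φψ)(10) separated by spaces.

2 8 6 5 3 7 0 1 9 10 4

(φψ)(x) = ψ(φ(x)). Computing each image: ψ(φ(0)) = ψ(7) = 2, ψ(φ(1)) = ψ(6) = 8, ψ(φ(2)) = ψ(9) = 6, ψ(φ(3)) = ψ(10) = 5, ψ(φ(4)) = ψ(2) = 3, ψ(φ(5)) = ψ(0) = 7, ψ(φ(6)) = ψ(4) = 0, ψ(φ(7)) = ψ(1) = 1, ψ(φ(8)) = ψ(5) = 9, ψ(φ(9)) = ψ(3) = 10, ψ(φ(10)) = ψ(8) = 4.
Hence φψ = [2 8 6 5 3 7 0 1 9 10 4].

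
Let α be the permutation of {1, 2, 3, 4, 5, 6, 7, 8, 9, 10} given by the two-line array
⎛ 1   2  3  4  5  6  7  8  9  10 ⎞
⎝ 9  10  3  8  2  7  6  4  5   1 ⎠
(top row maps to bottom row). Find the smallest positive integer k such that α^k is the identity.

10

Decomposing into disjoint cycles gives cycle lengths 5, 2, 2, 1.
The order is lcm(5, 2, 2) = 10.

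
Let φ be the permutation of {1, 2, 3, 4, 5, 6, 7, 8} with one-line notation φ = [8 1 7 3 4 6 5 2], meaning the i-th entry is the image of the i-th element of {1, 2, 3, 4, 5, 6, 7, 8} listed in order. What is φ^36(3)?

Tracing 3 → 7 → … returns to 3 after 4 steps, so 3 lies in a 4-cycle (3, 7, 5, 4).
Since the cycle has length 4, φ^36 acts on it the same as φ^0 (36 mod 4 = 0).
So φ^36(3) = 3.

3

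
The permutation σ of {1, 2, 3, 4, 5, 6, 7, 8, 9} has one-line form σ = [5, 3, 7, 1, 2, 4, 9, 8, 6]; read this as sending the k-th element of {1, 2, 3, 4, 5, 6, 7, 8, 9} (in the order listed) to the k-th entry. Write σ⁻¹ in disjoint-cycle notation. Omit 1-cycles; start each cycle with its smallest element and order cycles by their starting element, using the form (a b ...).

The cycle decomposition of σ is (1 5 2 3 7 9 6 4).
Reversing each cycle (and rotating so the smallest element leads) gives σ⁻¹ = (1 4 6 9 7 3 2 5).

(1 4 6 9 7 3 2 5)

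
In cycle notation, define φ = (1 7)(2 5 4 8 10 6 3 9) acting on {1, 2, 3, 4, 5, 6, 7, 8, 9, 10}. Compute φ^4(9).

9 lies in the 8-cycle (2 5 4 8 10 6 3 9).
Advancing 4 steps from 9: 9 → 2 → 5 → 4 → 8.

8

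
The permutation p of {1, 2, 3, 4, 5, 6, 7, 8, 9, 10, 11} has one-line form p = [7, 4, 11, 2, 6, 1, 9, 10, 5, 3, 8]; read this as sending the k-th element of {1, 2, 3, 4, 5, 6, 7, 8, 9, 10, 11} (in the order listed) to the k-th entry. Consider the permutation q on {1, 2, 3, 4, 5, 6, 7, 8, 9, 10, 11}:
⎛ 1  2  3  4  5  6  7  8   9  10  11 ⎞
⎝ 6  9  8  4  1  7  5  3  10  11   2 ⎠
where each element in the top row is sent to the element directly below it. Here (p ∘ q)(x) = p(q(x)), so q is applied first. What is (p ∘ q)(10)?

8

First apply q: q(10) = 11, then p(11) = 8. Thus (p ∘ q)(10) = 8.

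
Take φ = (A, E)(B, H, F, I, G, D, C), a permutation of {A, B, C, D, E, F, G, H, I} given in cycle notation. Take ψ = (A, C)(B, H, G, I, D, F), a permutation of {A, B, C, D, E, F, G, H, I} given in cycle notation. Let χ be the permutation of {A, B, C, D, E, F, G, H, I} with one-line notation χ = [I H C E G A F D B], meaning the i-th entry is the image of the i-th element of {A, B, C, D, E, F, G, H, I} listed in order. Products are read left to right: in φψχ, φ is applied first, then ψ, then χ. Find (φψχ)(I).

(φψχ)(I) = χ(ψ(φ(I))). φ(I) = G, then ψ(G) = I, then χ(I) = B, so the result is B.

B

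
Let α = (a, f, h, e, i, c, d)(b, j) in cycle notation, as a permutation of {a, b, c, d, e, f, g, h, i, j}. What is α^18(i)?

i lies in the 7-cycle (a, f, h, e, i, c, d).
On a 7-cycle, α^7 is the identity, so α^18 = α^4 there (18 ≡ 4 mod 7).
Stepping 4 places around the cycle: i → c → d → a → f.

f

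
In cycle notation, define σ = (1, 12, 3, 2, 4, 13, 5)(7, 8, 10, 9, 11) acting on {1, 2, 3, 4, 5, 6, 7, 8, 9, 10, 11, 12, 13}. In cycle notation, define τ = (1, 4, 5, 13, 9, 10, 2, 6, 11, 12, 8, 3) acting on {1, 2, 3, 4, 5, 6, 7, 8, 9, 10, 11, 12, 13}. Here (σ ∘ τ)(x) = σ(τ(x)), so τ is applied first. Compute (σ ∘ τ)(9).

9

First apply τ: τ(9) = 10, then σ(10) = 9. Thus (σ ∘ τ)(9) = 9.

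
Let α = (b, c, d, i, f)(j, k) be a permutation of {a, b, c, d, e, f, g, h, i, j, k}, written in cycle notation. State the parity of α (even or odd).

The cycle lengths are 5, 2, 1, 1, 1, 1.
A cycle is odd iff its length is even; α has 1 even-length cycle, so sgn(α) = (−1)^1 and α is odd.

odd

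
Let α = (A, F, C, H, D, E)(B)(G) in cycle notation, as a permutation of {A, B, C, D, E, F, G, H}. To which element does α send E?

A

Within (A, F, C, H, D, E), E ↦ A.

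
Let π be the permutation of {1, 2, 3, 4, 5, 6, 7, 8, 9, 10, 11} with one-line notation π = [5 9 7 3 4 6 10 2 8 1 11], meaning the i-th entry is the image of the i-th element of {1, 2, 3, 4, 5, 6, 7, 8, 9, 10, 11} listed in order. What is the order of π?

Decomposing into disjoint cycles gives cycle lengths 6, 3, 1, 1.
The order is lcm(6, 3) = 6.

6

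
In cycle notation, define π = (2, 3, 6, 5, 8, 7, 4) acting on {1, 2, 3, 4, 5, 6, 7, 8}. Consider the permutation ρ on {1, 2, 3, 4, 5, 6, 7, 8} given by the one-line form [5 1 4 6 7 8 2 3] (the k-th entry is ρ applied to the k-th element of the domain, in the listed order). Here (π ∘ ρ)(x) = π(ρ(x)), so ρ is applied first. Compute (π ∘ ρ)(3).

ρ(3) = 4, then π(4) = 2; composing gives (π ∘ ρ)(3) = 2.

2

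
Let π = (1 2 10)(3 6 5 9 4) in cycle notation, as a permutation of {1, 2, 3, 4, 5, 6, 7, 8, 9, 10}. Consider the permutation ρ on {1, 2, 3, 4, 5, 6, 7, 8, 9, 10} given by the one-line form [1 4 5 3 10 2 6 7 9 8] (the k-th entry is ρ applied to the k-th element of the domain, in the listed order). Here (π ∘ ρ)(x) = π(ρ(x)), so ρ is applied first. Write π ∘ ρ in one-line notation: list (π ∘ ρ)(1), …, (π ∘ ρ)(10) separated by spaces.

2 3 9 6 1 10 5 7 4 8

(π ∘ ρ)(x) = π(ρ(x)). Computing each image: π(ρ(1)) = π(1) = 2, π(ρ(2)) = π(4) = 3, π(ρ(3)) = π(5) = 9, π(ρ(4)) = π(3) = 6, π(ρ(5)) = π(10) = 1, π(ρ(6)) = π(2) = 10, π(ρ(7)) = π(6) = 5, π(ρ(8)) = π(7) = 7, π(ρ(9)) = π(9) = 4, π(ρ(10)) = π(8) = 8.
Hence π ∘ ρ = [2 3 9 6 1 10 5 7 4 8].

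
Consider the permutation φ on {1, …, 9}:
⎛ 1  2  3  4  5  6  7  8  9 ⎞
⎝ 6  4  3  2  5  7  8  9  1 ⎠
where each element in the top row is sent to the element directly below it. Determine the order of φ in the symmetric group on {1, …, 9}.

Decomposing into disjoint cycles gives cycle lengths 5, 2, 1, 1.
Since disjoint cycles commute, ord(φ) = lcm(5, 2) = 10.

10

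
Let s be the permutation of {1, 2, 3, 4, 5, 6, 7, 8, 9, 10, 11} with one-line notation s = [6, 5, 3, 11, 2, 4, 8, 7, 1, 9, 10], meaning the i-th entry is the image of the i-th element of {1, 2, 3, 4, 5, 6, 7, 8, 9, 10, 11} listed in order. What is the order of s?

The disjoint-cycle form of s has cycle lengths 6, 2, 2, 1.
The order is lcm(6, 2, 2) = 6.

6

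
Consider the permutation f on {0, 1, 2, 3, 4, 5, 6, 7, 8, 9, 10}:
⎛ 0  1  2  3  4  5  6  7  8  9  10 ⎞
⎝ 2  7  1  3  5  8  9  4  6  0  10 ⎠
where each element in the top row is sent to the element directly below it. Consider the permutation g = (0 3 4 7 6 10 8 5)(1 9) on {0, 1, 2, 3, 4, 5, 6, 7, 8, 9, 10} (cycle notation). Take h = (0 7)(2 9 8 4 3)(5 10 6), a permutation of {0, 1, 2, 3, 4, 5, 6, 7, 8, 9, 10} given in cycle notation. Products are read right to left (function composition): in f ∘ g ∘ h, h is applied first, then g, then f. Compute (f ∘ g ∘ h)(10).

10

(f ∘ g ∘ h)(10) = f(g(h(10))). h(10) = 6, then g(6) = 10, then f(10) = 10, so the result is 10.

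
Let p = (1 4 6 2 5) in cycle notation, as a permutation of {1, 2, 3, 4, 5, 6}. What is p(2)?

Within (1 4 6 2 5), 2 ↦ 5.

5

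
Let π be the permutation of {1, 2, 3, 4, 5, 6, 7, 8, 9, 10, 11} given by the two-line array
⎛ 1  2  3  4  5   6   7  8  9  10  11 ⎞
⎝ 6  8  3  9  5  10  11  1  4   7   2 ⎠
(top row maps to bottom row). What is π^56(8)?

Tracing 8 → 1 → … returns to 8 after 7 steps, so 8 lies in a 7-cycle (1, 6, 10, 7, 11, 2, 8).
Powers repeat with period 7 on this cycle, and 56 mod 7 = 0, so π^56(8) = π^0(8).
So π^56(8) = 8.

8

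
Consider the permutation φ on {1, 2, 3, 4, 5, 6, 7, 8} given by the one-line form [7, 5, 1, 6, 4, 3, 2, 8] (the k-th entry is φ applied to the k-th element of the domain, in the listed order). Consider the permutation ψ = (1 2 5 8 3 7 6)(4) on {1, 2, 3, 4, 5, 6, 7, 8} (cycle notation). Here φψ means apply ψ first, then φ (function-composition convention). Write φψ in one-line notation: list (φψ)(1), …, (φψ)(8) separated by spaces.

5 4 2 6 8 7 3 1

Chase each element through ψ then φ: 1 → 2 → 5; 2 → 5 → 4; 3 → 7 → 2; 4 → 4 → 6; 5 → 8 → 8; 6 → 1 → 7; 7 → 6 → 3; 8 → 3 → 1.
Collecting the images, φψ = [5 4 2 6 8 7 3 1].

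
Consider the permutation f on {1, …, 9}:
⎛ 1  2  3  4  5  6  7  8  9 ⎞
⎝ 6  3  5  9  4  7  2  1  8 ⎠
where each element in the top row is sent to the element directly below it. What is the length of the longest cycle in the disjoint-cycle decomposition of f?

Decomposing into disjoint cycles gives (1 6 7 2 3 5 4 9 8); the longest has length 9.

9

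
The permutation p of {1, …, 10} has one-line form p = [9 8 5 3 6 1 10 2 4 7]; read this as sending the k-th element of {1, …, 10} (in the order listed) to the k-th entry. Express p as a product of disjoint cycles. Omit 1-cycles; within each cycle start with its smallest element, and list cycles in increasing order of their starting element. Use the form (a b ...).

(1 9 4 3 5 6)(2 8)(7 10)

From 1: 1 → 9 → 4 → 3 → 5 → 6 → 1, closing the cycle (1 9 4 3 5 6).
Continuing from each remaining unvisited element yields (1 9 4 3 5 6)(2 8)(7 10).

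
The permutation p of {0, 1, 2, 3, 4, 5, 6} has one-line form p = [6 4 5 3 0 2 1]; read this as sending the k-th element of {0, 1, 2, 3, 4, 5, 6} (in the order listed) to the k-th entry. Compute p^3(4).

Tracing 4 → 0 → … returns to 4 after 4 steps, so 4 lies in a 4-cycle (0, 6, 1, 4).
Stepping 3 places around the cycle: 4 → 0 → 6 → 1.

1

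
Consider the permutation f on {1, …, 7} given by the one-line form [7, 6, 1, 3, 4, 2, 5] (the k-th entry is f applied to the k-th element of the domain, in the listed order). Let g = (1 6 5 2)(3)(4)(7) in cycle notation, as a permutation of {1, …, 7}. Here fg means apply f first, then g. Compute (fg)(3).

6

First apply f: f(3) = 1, then g(1) = 6. Thus (fg)(3) = 6.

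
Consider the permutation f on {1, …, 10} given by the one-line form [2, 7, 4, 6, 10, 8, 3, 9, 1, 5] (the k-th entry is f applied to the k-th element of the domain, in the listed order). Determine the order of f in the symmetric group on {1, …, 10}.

Writing f as disjoint cycles, the cycle lengths are 8, 2.
The order is lcm(8, 2) = 8.

8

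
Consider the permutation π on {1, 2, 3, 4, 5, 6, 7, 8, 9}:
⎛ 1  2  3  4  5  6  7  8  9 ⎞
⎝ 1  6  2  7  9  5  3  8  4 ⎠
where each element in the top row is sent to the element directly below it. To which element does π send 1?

The entry below 1 in the array is 1, so π(1) = 1.

1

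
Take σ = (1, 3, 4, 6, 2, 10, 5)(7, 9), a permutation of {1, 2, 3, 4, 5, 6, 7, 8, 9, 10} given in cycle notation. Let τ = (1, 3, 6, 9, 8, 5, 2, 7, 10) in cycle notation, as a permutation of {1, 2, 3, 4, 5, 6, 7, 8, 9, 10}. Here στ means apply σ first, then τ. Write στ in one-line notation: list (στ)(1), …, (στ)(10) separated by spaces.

(στ)(x) = τ(σ(x)). Computing each image: τ(σ(1)) = τ(3) = 6, τ(σ(2)) = τ(10) = 1, τ(σ(3)) = τ(4) = 4, τ(σ(4)) = τ(6) = 9, τ(σ(5)) = τ(1) = 3, τ(σ(6)) = τ(2) = 7, τ(σ(7)) = τ(9) = 8, τ(σ(8)) = τ(8) = 5, τ(σ(9)) = τ(7) = 10, τ(σ(10)) = τ(5) = 2.
Hence στ = [6 1 4 9 3 7 8 5 10 2].

6 1 4 9 3 7 8 5 10 2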